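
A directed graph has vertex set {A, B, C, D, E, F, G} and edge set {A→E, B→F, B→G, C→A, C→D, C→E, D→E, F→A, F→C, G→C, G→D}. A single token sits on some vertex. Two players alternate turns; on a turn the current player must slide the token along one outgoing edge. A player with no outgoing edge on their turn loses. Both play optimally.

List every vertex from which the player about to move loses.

E, F, G

Compute win/loss labels from the base case upward. A position with no move is L. Any other position is W if it can reach an L in one move, else L.
Every edge goes from a vertex to one that appears earlier in the order E, A, D, C, G, F, B, so processing vertices in that order labels each vertex after all of its successors.
E: no outgoing edge → L
A: W (go to E, an L position)
D: W (go to E, an L position)
C: W (go to E, an L position)
G: L (options C(W), D(W) are all W)
F: L (options C(W), A(W) are all W)
B: W (go to F, an L position)
The losing starting vertices are exactly the entries labelled L in this table (3 of them).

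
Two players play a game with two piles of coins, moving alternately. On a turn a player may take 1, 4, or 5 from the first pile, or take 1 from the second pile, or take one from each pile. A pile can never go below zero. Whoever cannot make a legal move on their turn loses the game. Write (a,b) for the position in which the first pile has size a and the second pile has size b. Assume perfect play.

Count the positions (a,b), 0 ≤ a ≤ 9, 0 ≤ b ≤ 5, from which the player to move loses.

Compute win/loss labels from the base case upward. A position with no move is L. Any other position is W if it can reach an L in one move, else L.
Every move lowers a or b (never raises either), so fill the grid row by row in increasing a, and left to right within a row: each cell's successors are then already labelled.
      b=0  b=1  b=2  b=3  b=4  b=5
a=0:    L    W    L    W    L    W
a=1:    W    W    W    W    W    W
a=2:    L    W    L    W    L    W
a=3:    W    W    W    W    W    W
a=4:    W    L    W    L    W    L
a=5:    W    W    W    W    W    W
a=6:    W    L    W    L    W    L
a=7:    W    W    W    W    W    W
a=8:    L    W    L    W    L    W
a=9:    W    W    W    W    W    W
Cells with no legal move (terminal, hence L): (0,0).
The remaining L cells, each justified by listing all of its moves:
(0,2): →(0,1)(W) only, which is W, so L
(0,4): →(0,3)(W) only, which is W, so L
(2,0): →(1,0)(W) only, which is W, so L
(2,2): →(1,2)(W), (2,1)(W), (1,1)(W) — all W, so L
(2,4): →(1,4)(W), (2,3)(W), (1,3)(W) — all W, so L
(4,1): →(3,1)(W), (0,1)(W), (4,0)(W), (3,0)(W) — all W, so L
(4,3): →(3,3)(W), (0,3)(W), (4,2)(W), (3,2)(W) — all W, so L
(4,5): →(3,5)(W), (0,5)(W), (4,4)(W), (3,4)(W) — all W, so L
(6,1): →(5,1)(W), (2,1)(W), (1,1)(W), (6,0)(W), (5,0)(W) — all W, so L
(6,3): →(5,3)(W), (2,3)(W), (1,3)(W), (6,2)(W), (5,2)(W) — all W, so L
(6,5): →(5,5)(W), (2,5)(W), (1,5)(W), (6,4)(W), (5,4)(W) — all W, so L
(8,0): →(7,0)(W), (4,0)(W), (3,0)(W) — all W, so L
(8,2): →(7,2)(W), (4,2)(W), (3,2)(W), (8,1)(W), (7,1)(W) — all W, so L
(8,4): →(7,4)(W), (4,4)(W), (3,4)(W), (8,3)(W), (7,3)(W) — all W, so L
Every other cell has at least one move into one of the L cells above, so it is W.
L cells per row: a=0: 3, a=1: 0, a=2: 3, a=3: 0, a=4: 3, a=5: 0, a=6: 3, a=7: 0, a=8: 3, a=9: 0; total 15.

15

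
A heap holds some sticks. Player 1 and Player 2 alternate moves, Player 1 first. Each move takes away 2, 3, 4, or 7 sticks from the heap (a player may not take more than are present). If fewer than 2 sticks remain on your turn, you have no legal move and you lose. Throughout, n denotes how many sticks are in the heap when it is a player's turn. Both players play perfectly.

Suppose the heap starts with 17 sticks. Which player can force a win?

Classify positions by backward induction: terminal positions (no move available) are L. From any other position, the mover wins iff some move reaches an L.
n=0: no move → L
n=1: no move → L
n=2: can move to 0, which is L ⇒ W
n=3: can move to 1, which is L ⇒ W
n=4: can move to 1, which is L ⇒ W
n=5: can move to 1, which is L ⇒ W
n=6: moves to 4(W), 3(W), 2(W); every one is W ⇒ L
n=7: can move to 0, which is L ⇒ W
n=8: can move to 6, which is L ⇒ W
n=9: can move to 6, which is L ⇒ W
n=10: can move to 6, which is L ⇒ W
n=11: moves to 9(W), 8(W), 7(W), 4(W); every one is W ⇒ L
n=12: moves to 10(W), 9(W), 8(W), 5(W); every one is W ⇒ L
n=13: can move to 11, which is L ⇒ W
n=14: can move to 12, which is L ⇒ W
n=15: can move to 12, which is L ⇒ W
n=16: can move to 12, which is L ⇒ W
n=17: moves to 15(W), 14(W), 13(W), 10(W); every one is W ⇒ L
The starting position 17 is L: whatever Player 1 does, the opponent receives a W position.

Player 2 wins.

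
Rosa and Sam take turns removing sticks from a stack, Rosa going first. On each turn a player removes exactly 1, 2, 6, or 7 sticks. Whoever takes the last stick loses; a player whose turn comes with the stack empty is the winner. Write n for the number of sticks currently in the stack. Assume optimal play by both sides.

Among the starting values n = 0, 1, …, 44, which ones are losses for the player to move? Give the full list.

Build the W/L table. Terminal = W. A non-terminal position is W if it has a move to some L; otherwise it is L.
n=0: no move; the opponent has just taken the last stick and therefore loses → W
n=1: only reaches 0(W), which is W → L
n=2: reaches L-position 1 → W
n=3: reaches L-position 1 → W
n=4: only reaches 3(W), 2(W), all W → L
n=5: reaches L-position 4 → W
n=6: reaches L-position 4 → W
n=7: reaches L-position 1 → W
n=8: reaches L-position 1 → W
n=9: only reaches 8(W), 7(W), 3(W), 2(W), all W → L
n=10: reaches L-position 9 → W
n=11: reaches L-position 9 → W
n=12: only reaches 11(W), 10(W), 6(W), 5(W), all W → L
n=13: reaches L-position 12 → W
n=14: reaches L-position 12 → W
n=15: reaches L-position 9 → W
n=16: reaches L-position 9 → W
n=17: only reaches 16(W), 15(W), 11(W), 10(W), all W → L
n=18: reaches L-position 17 → W
n=19: reaches L-position 17 → W
n=20: only reaches 19(W), 18(W), 14(W), 13(W), all W → L
n=21: reaches L-position 20 → W
n=22: reaches L-position 20 → W
n=23: reaches L-position 17 → W
n=24: reaches L-position 17 → W
n=25: only reaches 24(W), 23(W), 19(W), 18(W), all W → L
n=26: reaches L-position 25 → W
n=27: reaches L-position 25 → W
n=28: only reaches 27(W), 26(W), 22(W), 21(W), all W → L
n=29: reaches L-position 28 → W
n=30: reaches L-position 28 → W
n=31: reaches L-position 25 → W
n=32: reaches L-position 25 → W
n=33: only reaches 32(W), 31(W), 27(W), 26(W), all W → L
n=34: reaches L-position 33 → W
n=35: reaches L-position 33 → W
n=36: only reaches 35(W), 34(W), 30(W), 29(W), all W → L
n=37: reaches L-position 36 → W
n=38: reaches L-position 36 → W
n=39: reaches L-position 33 → W
n=40: reaches L-position 33 → W
n=41: only reaches 40(W), 39(W), 35(W), 34(W), all W → L
n=42: reaches L-position 41 → W
n=43: reaches L-position 41 → W
n=44: only reaches 43(W), 42(W), 38(W), 37(W), all W → L
Reading off the rows marked L gives the requested list; there are 12 such values of n.

1, 4, 9, 12, 17, 20, 25, 28, 33, 36, 41, 44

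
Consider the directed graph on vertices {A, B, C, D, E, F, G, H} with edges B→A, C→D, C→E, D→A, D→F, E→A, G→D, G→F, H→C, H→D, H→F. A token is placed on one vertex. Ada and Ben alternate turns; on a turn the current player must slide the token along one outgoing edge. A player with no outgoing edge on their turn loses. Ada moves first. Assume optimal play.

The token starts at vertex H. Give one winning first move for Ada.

Label each position W (a win for the player to move) or L (a loss). A position with no legal move is L; any other position is W exactly when some move reaches an L, and L when every move reaches a W.
Every edge goes from a vertex to one that appears earlier in the order F, A, D, E, G, C, H, B, so processing vertices in that order labels each vertex after all of its successors.
F: no outgoing edge → L
A: no outgoing edge → L
D: →A(L), so W
E: →A(L), so W
G: →F(L), so W
C: →E(W), D(W) — all W, so L
H: →C(L), so W
B: →A(L), so W
From H, the L positions reachable in one move are: C, F. Any move reaching one of these is winning.

Move to C.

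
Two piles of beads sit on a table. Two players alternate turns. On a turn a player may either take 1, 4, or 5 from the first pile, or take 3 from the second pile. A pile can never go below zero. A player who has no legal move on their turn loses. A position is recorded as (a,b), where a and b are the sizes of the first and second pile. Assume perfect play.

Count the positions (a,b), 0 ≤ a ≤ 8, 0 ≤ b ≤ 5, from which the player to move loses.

Label each position W (a win for the player to move) or L (a loss). A position with no legal move is L; any other position is W exactly when some move reaches an L, and L when every move reaches a W.
Every move lowers a or b (never raises either), so fill the grid row by row in increasing a, and left to right within a row: each cell's successors are then already labelled.
      b=0  b=1  b=2  b=3  b=4  b=5
a=0:    L    L    L    W    W    W
a=1:    W    W    W    L    L    L
a=2:    L    L    L    W    W    W
a=3:    W    W    W    L    L    L
a=4:    W    W    W    W    W    W
a=5:    W    W    W    W    W    W
a=6:    W    W    W    W    W    W
a=7:    W    W    W    W    W    W
a=8:    L    L    L    W    W    W
Cells with no legal move (terminal, hence L): (0,0), (0,1), (0,2).
The remaining L cells, each justified by listing all of its moves:
(1,3): moves to (0,3)(W), (1,0)(W); every one is W ⇒ L
(1,4): moves to (0,4)(W), (1,1)(W); every one is W ⇒ L
(1,5): moves to (0,5)(W), (1,2)(W); every one is W ⇒ L
(2,0): the only move is to (1,0)(W), a W ⇒ L
(2,1): the only move is to (1,1)(W), a W ⇒ L
(2,2): the only move is to (1,2)(W), a W ⇒ L
(3,3): moves to (2,3)(W), (3,0)(W); every one is W ⇒ L
(3,4): moves to (2,4)(W), (3,1)(W); every one is W ⇒ L
(3,5): moves to (2,5)(W), (3,2)(W); every one is W ⇒ L
(8,0): moves to (7,0)(W), (4,0)(W), (3,0)(W); every one is W ⇒ L
(8,1): moves to (7,1)(W), (4,1)(W), (3,1)(W); every one is W ⇒ L
(8,2): moves to (7,2)(W), (4,2)(W), (3,2)(W); every one is W ⇒ L
Every other cell has at least one move into one of the L cells above, so it is W.
L cells per row: a=0: 3, a=1: 3, a=2: 3, a=3: 3, a=4: 0, a=5: 0, a=6: 0, a=7: 0, a=8: 3; total 15.

15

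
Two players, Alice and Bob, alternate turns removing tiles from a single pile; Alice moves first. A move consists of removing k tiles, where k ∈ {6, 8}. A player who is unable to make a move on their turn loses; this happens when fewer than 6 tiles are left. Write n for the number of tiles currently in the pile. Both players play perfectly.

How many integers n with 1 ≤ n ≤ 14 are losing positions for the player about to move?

Build the W/L table. Terminal = L. A non-terminal position is W if it has a move to some L; otherwise it is L.
n=0: no move → L
n=1: no move → L
n=2: no move → L
n=3: no move → L
n=4: no move → L
n=5: no move → L
n=6: can move to 0, which is L ⇒ W
n=7: can move to 1, which is L ⇒ W
n=8: can move to 2, which is L ⇒ W
n=9: can move to 3, which is L ⇒ W
n=10: can move to 4, which is L ⇒ W
n=11: can move to 5, which is L ⇒ W
n=12: can move to 4, which is L ⇒ W
n=13: can move to 5, which is L ⇒ W
n=14: moves to 8(W), 6(W); every one is W ⇒ L
L entries with 1 ≤ n ≤ 14 (n=0 is outside the asked range and is not counted): n = 1, 2, 3, 4, 5, 14; that makes 6.

6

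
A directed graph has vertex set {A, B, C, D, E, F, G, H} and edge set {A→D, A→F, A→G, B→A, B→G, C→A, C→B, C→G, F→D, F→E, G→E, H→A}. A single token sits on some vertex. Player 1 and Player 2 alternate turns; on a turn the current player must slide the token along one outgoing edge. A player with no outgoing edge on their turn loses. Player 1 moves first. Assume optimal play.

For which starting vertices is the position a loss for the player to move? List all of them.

Work bottom-up. With no move the player to move loses. Otherwise the position is W if at least one move leads to an L position for the opponent, and L if every move leads to a W.
Every edge goes from a vertex to one that appears earlier in the order D, E, F, G, A, B, C, H, so processing vertices in that order labels each vertex after all of its successors.
D: no outgoing edge → L
E: no outgoing edge → L
F: reaches L-position E → W
G: reaches L-position E → W
A: reaches L-position D → W
B: only reaches A(W), G(W), all W → L
C: reaches L-position B → W
H: only reaches A(W), which is W → L
Reading off the rows marked L gives the requested list; there are 4 such vertices.

B, D, E, H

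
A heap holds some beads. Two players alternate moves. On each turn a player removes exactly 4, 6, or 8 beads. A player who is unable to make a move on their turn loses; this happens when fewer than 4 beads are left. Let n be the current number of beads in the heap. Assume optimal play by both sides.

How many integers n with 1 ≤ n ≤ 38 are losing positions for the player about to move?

14

Compute win/loss labels from the base case upward. A position with no move is L. Any other position is W if it can reach an L in one move, else L.
n=0: no move → L
n=1: no move → L
n=2: no move → L
n=3: no move → L
n=4: →0(L), so W
n=5: →1(L), so W
n=6: →2(L), so W
n=7: →3(L), so W
n=8: →2(L), so W
n=9: →3(L), so W
n=10: →2(L), so W
n=11: →3(L), so W
n=12: →8(W), 6(W), 4(W) — all W, so L
n=13: →9(W), 7(W), 5(W) — all W, so L
n=14: →10(W), 8(W), 6(W) — all W, so L
n=15: →11(W), 9(W), 7(W) — all W, so L
n=16: →12(L), so W
n=17: →13(L), so W
n=18: →14(L), so W
n=19: →15(L), so W
n=20: →14(L), so W
n=21: →15(L), so W
n=22: →14(L), so W
n=23: →15(L), so W
n=24: →20(W), 18(W), 16(W) — all W, so L
n=25: →21(W), 19(W), 17(W) — all W, so L
n=26: →22(W), 20(W), 18(W) — all W, so L
n=27: →23(W), 21(W), 19(W) — all W, so L
n=28: →24(L), so W
n=29: →25(L), so W
n=30: →26(L), so W
n=31: →27(L), so W
n=32: →26(L), so W
n=33: →27(L), so W
n=34: →26(L), so W
n=35: →27(L), so W
n=36: →32(W), 30(W), 28(W) — all W, so L
n=37: →33(W), 31(W), 29(W) — all W, so L
n=38: →34(W), 32(W), 30(W) — all W, so L
L entries with 1 ≤ n ≤ 38 (n=0 is outside the asked range and is not counted): n = 1, 2, 3, 12, 13, 14, 15, 24, 25, 26, 27, 36, 37, 38; that makes 14.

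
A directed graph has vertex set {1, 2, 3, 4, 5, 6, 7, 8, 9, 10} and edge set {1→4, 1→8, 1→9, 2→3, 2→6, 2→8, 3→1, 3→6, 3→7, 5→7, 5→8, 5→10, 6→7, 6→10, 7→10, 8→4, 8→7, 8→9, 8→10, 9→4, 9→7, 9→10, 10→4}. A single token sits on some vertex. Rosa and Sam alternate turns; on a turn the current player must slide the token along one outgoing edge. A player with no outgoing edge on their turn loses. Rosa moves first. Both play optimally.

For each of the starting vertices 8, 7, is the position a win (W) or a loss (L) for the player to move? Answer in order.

8: W, 7: L

Use the standard recursion: the mover loses at a terminal position; elsewhere, the mover wins exactly when some move hands the opponent an L position.
Every edge goes from a vertex to one that appears earlier in the order 4, 10, 7, 6, 9, 8, 5, 1, 3, 2, so processing vertices in that order labels each vertex after all of its successors.
4: no outgoing edge → L
10: can move to 4, which is L ⇒ W
7: the only move is to 10(W), a W ⇒ L
6: can move to 7, which is L ⇒ W
9: can move to 7, which is L ⇒ W
8: can move to 7, which is L ⇒ W
5: can move to 7, which is L ⇒ W
1: can move to 4, which is L ⇒ W
3: can move to 7, which is L ⇒ W
2: moves to 3(W), 8(W), 6(W); every one is W ⇒ L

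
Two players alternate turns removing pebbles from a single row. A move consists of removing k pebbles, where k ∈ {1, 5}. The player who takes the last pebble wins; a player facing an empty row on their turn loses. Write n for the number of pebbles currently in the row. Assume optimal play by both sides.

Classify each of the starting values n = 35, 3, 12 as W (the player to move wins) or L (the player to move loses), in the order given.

Classify positions by backward induction: terminal positions (no move available) are L. From any other position, the mover wins iff some move reaches an L.
n=0: no move → L
n=1: W (go to 0, an L position)
n=2: L (sole option 1(W) is W)
n=3: W (go to 2, an L position)
n=4: L (sole option 3(W) is W)
n=5: W (go to 4, an L position)
n=6: L (options 5(W), 1(W) are all W)
n=7: W (go to 6, an L position)
n=8: L (options 7(W), 3(W) are all W)
n=9: W (go to 8, an L position)
n=10: L (options 9(W), 5(W) are all W)
n=11: W (go to 10, an L position)
n=12: L (options 11(W), 7(W) are all W)
n=13: W (go to 12, an L position)
n=14: L (options 13(W), 9(W) are all W)
n=15: W (go to 14, an L position)
n=16: L (options 15(W), 11(W) are all W)
n=17: W (go to 16, an L position)
n=18: L (options 17(W), 13(W) are all W)
n=19: W (go to 18, an L position)
n=20: L (options 19(W), 15(W) are all W)
n=21: W (go to 20, an L position)
n=22: L (options 21(W), 17(W) are all W)
n=23: W (go to 22, an L position)
n=24: L (options 23(W), 19(W) are all W)
n=25: W (go to 24, an L position)
n=26: L (options 25(W), 21(W) are all W)
n=27: W (go to 26, an L position)
n=28: L (options 27(W), 23(W) are all W)
n=29: W (go to 28, an L position)
n=30: L (options 29(W), 25(W) are all W)
n=31: W (go to 30, an L position)
n=32: L (options 31(W), 27(W) are all W)
n=33: W (go to 32, an L position)
n=34: L (options 33(W), 29(W) are all W)
n=35: W (go to 34, an L position)

35: W, 3: W, 12: L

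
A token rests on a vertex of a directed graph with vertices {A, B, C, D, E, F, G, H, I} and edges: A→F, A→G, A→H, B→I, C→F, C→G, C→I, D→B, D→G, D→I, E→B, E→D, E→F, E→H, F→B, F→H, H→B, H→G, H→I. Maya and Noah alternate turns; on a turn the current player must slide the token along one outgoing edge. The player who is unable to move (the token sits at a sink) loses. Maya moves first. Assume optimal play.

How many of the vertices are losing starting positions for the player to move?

3

Classify positions by backward induction: terminal positions (no move available) are L. From any other position, the mover wins iff some move reaches an L.
Every edge goes from a vertex to one that appears earlier in the order G, I, B, D, H, F, E, C, A, so processing vertices in that order labels each vertex after all of its successors.
G: no outgoing edge → L
I: no outgoing edge → L
B: W (go to I, an L position)
D: W (go to I, an L position)
H: W (go to I, an L position)
F: L (options H(W), B(W) are all W)
E: W (go to F, an L position)
C: W (go to F, an L position)
A: W (go to F, an L position)
The L vertices are F, G, I; that is 3 in all.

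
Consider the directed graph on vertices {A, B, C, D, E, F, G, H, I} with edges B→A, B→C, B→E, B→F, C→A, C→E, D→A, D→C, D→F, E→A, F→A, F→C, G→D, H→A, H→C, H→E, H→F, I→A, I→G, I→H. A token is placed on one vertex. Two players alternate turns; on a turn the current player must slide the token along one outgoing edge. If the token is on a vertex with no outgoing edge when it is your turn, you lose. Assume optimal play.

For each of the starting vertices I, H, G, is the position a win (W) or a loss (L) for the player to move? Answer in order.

I: W, H: W, G: L

Use the standard recursion: the mover loses at a terminal position; elsewhere, the mover wins exactly when some move hands the opponent an L position.
Every edge goes from a vertex to one that appears earlier in the order A, E, C, F, D, B, G, H, I, so processing vertices in that order labels each vertex after all of its successors.
A: no outgoing edge → L
E: W (go to A, an L position)
C: W (go to A, an L position)
F: W (go to A, an L position)
D: W (go to A, an L position)
B: W (go to A, an L position)
G: L (sole option D(W) is W)
H: W (go to A, an L position)
I: W (go to G, an L position)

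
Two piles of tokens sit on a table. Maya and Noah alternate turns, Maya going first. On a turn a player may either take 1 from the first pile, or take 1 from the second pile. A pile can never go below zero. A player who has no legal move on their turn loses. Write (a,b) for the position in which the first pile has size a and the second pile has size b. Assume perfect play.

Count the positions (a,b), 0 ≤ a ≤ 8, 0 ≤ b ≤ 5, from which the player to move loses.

Work bottom-up. With no move the player to move loses. Otherwise the position is W if at least one move leads to an L position for the opponent, and L if every move leads to a W.
Every move lowers a or b (never raises either), so fill the grid row by row in increasing a, and left to right within a row: each cell's successors are then already labelled.
      b=0  b=1  b=2  b=3  b=4  b=5
a=0:    L    W    L    W    L    W
a=1:    W    L    W    L    W    L
a=2:    L    W    L    W    L    W
a=3:    W    L    W    L    W    L
a=4:    L    W    L    W    L    W
a=5:    W    L    W    L    W    L
a=6:    L    W    L    W    L    W
a=7:    W    L    W    L    W    L
a=8:    L    W    L    W    L    W
Cells with no legal move (terminal, hence L): (0,0).
The remaining L cells, each justified by listing all of its moves:
(0,2): only reaches (0,1)(W), which is W → L
(0,4): only reaches (0,3)(W), which is W → L
(1,1): only reaches (0,1)(W), (1,0)(W), all W → L
(1,3): only reaches (0,3)(W), (1,2)(W), all W → L
(1,5): only reaches (0,5)(W), (1,4)(W), all W → L
(2,0): only reaches (1,0)(W), which is W → L
(2,2): only reaches (1,2)(W), (2,1)(W), all W → L
(2,4): only reaches (1,4)(W), (2,3)(W), all W → L
(3,1): only reaches (2,1)(W), (3,0)(W), all W → L
(3,3): only reaches (2,3)(W), (3,2)(W), all W → L
(3,5): only reaches (2,5)(W), (3,4)(W), all W → L
(4,0): only reaches (3,0)(W), which is W → L
(4,2): only reaches (3,2)(W), (4,1)(W), all W → L
(4,4): only reaches (3,4)(W), (4,3)(W), all W → L
(5,1): only reaches (4,1)(W), (5,0)(W), all W → L
(5,3): only reaches (4,3)(W), (5,2)(W), all W → L
(5,5): only reaches (4,5)(W), (5,4)(W), all W → L
(6,0): only reaches (5,0)(W), which is W → L
(6,2): only reaches (5,2)(W), (6,1)(W), all W → L
(6,4): only reaches (5,4)(W), (6,3)(W), all W → L
(7,1): only reaches (6,1)(W), (7,0)(W), all W → L
(7,3): only reaches (6,3)(W), (7,2)(W), all W → L
(7,5): only reaches (6,5)(W), (7,4)(W), all W → L
(8,0): only reaches (7,0)(W), which is W → L
(8,2): only reaches (7,2)(W), (8,1)(W), all W → L
(8,4): only reaches (7,4)(W), (8,3)(W), all W → L
Every other cell has at least one move into one of the L cells above, so it is W.
L cells per row: a=0: 3, a=1: 3, a=2: 3, a=3: 3, a=4: 3, a=5: 3, a=6: 3, a=7: 3, a=8: 3; total 27.

27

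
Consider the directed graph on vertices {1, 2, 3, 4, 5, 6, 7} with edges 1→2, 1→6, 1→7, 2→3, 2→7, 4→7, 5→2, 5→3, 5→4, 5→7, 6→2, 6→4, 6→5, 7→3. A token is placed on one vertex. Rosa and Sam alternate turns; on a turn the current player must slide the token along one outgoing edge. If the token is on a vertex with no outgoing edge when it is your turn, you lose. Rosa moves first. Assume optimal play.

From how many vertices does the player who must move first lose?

3

Label each position W (a win for the player to move) or L (a loss). A position with no legal move is L; any other position is W exactly when some move reaches an L, and L when every move reaches a W.
Every edge goes from a vertex to one that appears earlier in the order 3, 7, 2, 4, 5, 6, 1, so processing vertices in that order labels each vertex after all of its successors.
3: no outgoing edge → L
7: W (go to 3, an L position)
2: W (go to 3, an L position)
4: L (sole option 7(W) is W)
5: W (go to 4, an L position)
6: W (go to 4, an L position)
1: L (options 6(W), 2(W), 7(W) are all W)
The L vertices are 1, 3, 4; that is 3 in all.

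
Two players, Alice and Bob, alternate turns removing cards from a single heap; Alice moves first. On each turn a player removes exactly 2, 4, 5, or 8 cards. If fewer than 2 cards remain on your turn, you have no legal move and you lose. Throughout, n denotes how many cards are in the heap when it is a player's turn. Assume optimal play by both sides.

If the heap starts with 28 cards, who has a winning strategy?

Bob wins.

Label each position W (a win for the player to move) or L (a loss). A position with no legal move is L; any other position is W exactly when some move reaches an L, and L when every move reaches a W.
n=0: no move → L
n=1: no move → L
n=2: can move to 0, which is L ⇒ W
n=3: can move to 1, which is L ⇒ W
n=4: can move to 0, which is L ⇒ W
n=5: can move to 1, which is L ⇒ W
n=6: can move to 1, which is L ⇒ W
n=7: moves to 5(W), 3(W), 2(W); every one is W ⇒ L
n=8: can move to 0, which is L ⇒ W
n=9: can move to 7, which is L ⇒ W
n=10: moves to 8(W), 6(W), 5(W), 2(W); every one is W ⇒ L
n=11: can move to 7, which is L ⇒ W
n=12: can move to 10, which is L ⇒ W
n=13: moves to 11(W), 9(W), 8(W), 5(W); every one is W ⇒ L
n=14: can move to 10, which is L ⇒ W
n=15: can move to 13, which is L ⇒ W
n=16: moves to 14(W), 12(W), 11(W), 8(W); every one is W ⇒ L
n=17: can move to 13, which is L ⇒ W
n=18: can move to 16, which is L ⇒ W
n=19: moves to 17(W), 15(W), 14(W), 11(W); every one is W ⇒ L
n=20: can move to 16, which is L ⇒ W
n=21: can move to 19, which is L ⇒ W
n=22: moves to 20(W), 18(W), 17(W), 14(W); every one is W ⇒ L
n=23: can move to 19, which is L ⇒ W
n=24: can move to 22, which is L ⇒ W
n=25: moves to 23(W), 21(W), 20(W), 17(W); every one is W ⇒ L
n=26: can move to 22, which is L ⇒ W
n=27: can move to 25, which is L ⇒ W
n=28: moves to 26(W), 24(W), 23(W), 20(W); every one is W ⇒ L
Every move from 28 reaches a W position, so the mover loses.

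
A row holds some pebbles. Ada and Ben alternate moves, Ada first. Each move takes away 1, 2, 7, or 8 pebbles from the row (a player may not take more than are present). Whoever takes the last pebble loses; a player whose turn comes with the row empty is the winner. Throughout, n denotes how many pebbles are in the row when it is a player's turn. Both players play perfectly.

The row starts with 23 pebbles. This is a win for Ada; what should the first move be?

Positions with no move are W. A position that does have a move is losing for the player to move precisely when every available move leads to a winning position for the opponent. Fill in the labels:
n=0: no move; the opponent has just taken the last pebble and therefore loses → W
n=1: only reaches 0(W), which is W → L
n=2: reaches L-position 1 → W
n=3: reaches L-position 1 → W
n=4: only reaches 3(W), 2(W), all W → L
n=5: reaches L-position 4 → W
n=6: reaches L-position 4 → W
n=7: only reaches 6(W), 5(W), 0(W), all W → L
n=8: reaches L-position 7 → W
n=9: reaches L-position 7 → W
n=10: only reaches 9(W), 8(W), 3(W), 2(W), all W → L
n=11: reaches L-position 10 → W
n=12: reaches L-position 10 → W
n=13: only reaches 12(W), 11(W), 6(W), 5(W), all W → L
n=14: reaches L-position 13 → W
n=15: reaches L-position 13 → W
n=16: only reaches 15(W), 14(W), 9(W), 8(W), all W → L
n=17: reaches L-position 16 → W
n=18: reaches L-position 16 → W
n=19: only reaches 18(W), 17(W), 12(W), 11(W), all W → L
n=20: reaches L-position 19 → W
n=21: reaches L-position 19 → W
n=22: only reaches 21(W), 20(W), 15(W), 14(W), all W → L
n=23: reaches L-position 22 → W
From 23, the L positions reachable in one move are: 22, 16. Any move reaching one of these is winning.

Remove 1, leaving 22.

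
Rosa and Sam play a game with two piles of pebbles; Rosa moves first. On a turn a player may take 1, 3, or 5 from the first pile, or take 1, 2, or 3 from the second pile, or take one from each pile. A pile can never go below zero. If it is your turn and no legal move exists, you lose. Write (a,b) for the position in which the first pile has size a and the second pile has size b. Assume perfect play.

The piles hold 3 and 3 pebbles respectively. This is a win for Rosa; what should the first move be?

Work bottom-up. With no move the player to move loses. Otherwise the position is W if at least one move leads to an L position for the opponent, and L if every move leads to a W.
No move ever increases a pile, so every position that can arise here has a ≤ 3 and b ≤ 3; it is enough to label the cells with 0 ≤ a ≤ 3 and 0 ≤ b ≤ 3.
Every move lowers a or b (never raises either), so fill the grid row by row in increasing a, and left to right within a row: each cell's successors are then already labelled.
      b=0  b=1  b=2  b=3
a=0:    L    W    W    W
a=1:    W    W    L    W
a=2:    L    W    W    W
a=3:    W    W    L    W
Cells with no legal move (terminal, hence L): (0,0).
The remaining L cells, each justified by listing all of its moves:
(1,2): only reaches (0,2)(W), (1,1)(W), (1,0)(W), (0,1)(W), all W → L
(2,0): only reaches (1,0)(W), which is W → L
(3,2): only reaches (2,2)(W), (0,2)(W), (3,1)(W), (3,0)(W), (2,1)(W), all W → L
Every other cell has at least one move into one of the L cells above, so it is W.
From (3,3), the L positions reachable in one move are: (3,2).

Move to (3,2).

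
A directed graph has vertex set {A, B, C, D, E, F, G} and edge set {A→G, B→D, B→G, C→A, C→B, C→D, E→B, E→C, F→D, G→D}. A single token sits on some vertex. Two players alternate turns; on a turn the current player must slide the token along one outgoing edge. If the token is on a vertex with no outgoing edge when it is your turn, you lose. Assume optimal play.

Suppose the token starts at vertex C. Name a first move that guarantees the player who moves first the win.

Classify positions by backward induction: terminal positions (no move available) are L. From any other position, the mover wins iff some move reaches an L.
Every edge goes from a vertex to one that appears earlier in the order D, G, B, A, C, E, F, so processing vertices in that order labels each vertex after all of its successors.
D: no outgoing edge → L
G: can move to D, which is L ⇒ W
B: can move to D, which is L ⇒ W
A: the only move is to G(W), a W ⇒ L
C: can move to A, which is L ⇒ W
E: moves to C(W), B(W); every one is W ⇒ L
F: can move to D, which is L ⇒ W
From C, the L positions reachable in one move are: A, D. Any move reaching one of these is winning.

Move to A.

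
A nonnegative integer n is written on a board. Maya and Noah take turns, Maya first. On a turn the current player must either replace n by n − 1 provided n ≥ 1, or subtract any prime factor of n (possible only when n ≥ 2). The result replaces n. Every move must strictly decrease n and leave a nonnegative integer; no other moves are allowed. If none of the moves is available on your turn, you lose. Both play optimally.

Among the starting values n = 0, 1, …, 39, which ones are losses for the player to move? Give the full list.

Positions with no move are L. A position that does have a move is losing for the player to move precisely when every available move leads to a winning position for the opponent. Fill in the labels:
n=0: no move → L
n=1: →0(L), so W
n=2: →0(L), so W
n=3: →0(L), so W
n=4: →2(W), 3(W) — all W, so L
n=5: →0(L), so W
n=6: →4(L), so W
n=7: →0(L), so W
n=8: →6(W), 7(W) — all W, so L
n=9: →8(L), so W
n=10: →8(L), so W
n=11: →0(L), so W
n=12: →9(W), 10(W), 11(W) — all W, so L
n=13: →0(L), so W
n=14: →12(L), so W
n=15: →12(L), so W
n=16: →14(W), 15(W) — all W, so L
n=17: →0(L), so W
n=18: →16(L), so W
n=19: →0(L), so W
n=20: →15(W), 18(W), 19(W) — all W, so L
n=21: →20(L), so W
n=22: →20(L), so W
n=23: →0(L), so W
n=24: →21(W), 22(W), 23(W) — all W, so L
n=25: →20(L), so W
n=26: →24(L), so W
n=27: →24(L), so W
n=28: →21(W), 26(W), 27(W) — all W, so L
n=29: →0(L), so W
n=30: →28(L), so W
n=31: →0(L), so W
n=32: →30(W), 31(W) — all W, so L
n=33: →32(L), so W
n=34: →32(L), so W
n=35: →28(L), so W
n=36: →33(W), 34(W), 35(W) — all W, so L
n=37: →0(L), so W
n=38: →36(L), so W
n=39: →36(L), so W
The losing starting values of n are exactly the entries labelled L in this table (10 of them).

0, 4, 8, 12, 16, 20, 24, 28, 32, 36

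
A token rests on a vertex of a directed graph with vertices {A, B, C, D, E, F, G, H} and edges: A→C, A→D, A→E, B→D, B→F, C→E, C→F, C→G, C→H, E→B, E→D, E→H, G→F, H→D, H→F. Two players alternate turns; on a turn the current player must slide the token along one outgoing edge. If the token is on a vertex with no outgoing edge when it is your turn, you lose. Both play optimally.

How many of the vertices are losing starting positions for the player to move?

2

Positions with no move are L. A position that does have a move is losing for the player to move precisely when every available move leads to a winning position for the opponent. Fill in the labels:
Every edge goes from a vertex to one that appears earlier in the order D, F, H, B, E, G, C, A, so processing vertices in that order labels each vertex after all of its successors.
D: no outgoing edge → L
F: no outgoing edge → L
H: W (go to F, an L position)
B: W (go to F, an L position)
E: W (go to D, an L position)
G: W (go to F, an L position)
C: W (go to F, an L position)
A: W (go to D, an L position)
The L vertices are D, F; that is 2 in all.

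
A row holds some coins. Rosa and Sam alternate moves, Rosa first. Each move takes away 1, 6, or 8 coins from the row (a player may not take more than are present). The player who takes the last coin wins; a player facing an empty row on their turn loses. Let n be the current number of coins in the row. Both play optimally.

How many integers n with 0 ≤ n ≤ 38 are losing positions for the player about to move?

17

Compute win/loss labels from the base case upward. A position with no move is L. Any other position is W if it can reach an L in one move, else L.
n=0: no move → L
n=1: W (go to 0, an L position)
n=2: L (sole option 1(W) is W)
n=3: W (go to 2, an L position)
n=4: L (sole option 3(W) is W)
n=5: W (go to 4, an L position)
n=6: W (go to 0, an L position)
n=7: L (options 6(W), 1(W) are all W)
n=8: W (go to 7, an L position)
n=9: L (options 8(W), 3(W), 1(W) are all W)
n=10: W (go to 9, an L position)
n=11: L (options 10(W), 5(W), 3(W) are all W)
n=12: W (go to 11, an L position)
n=13: W (go to 7, an L position)
n=14: L (options 13(W), 8(W), 6(W) are all W)
n=15: W (go to 14, an L position)
n=16: L (options 15(W), 10(W), 8(W) are all W)
n=17: W (go to 16, an L position)
n=18: L (options 17(W), 12(W), 10(W) are all W)
n=19: W (go to 18, an L position)
n=20: W (go to 14, an L position)
n=21: L (options 20(W), 15(W), 13(W) are all W)
n=22: W (go to 21, an L position)
n=23: L (options 22(W), 17(W), 15(W) are all W)
n=24: W (go to 23, an L position)
n=25: L (options 24(W), 19(W), 17(W) are all W)
n=26: W (go to 25, an L position)
n=27: W (go to 21, an L position)
n=28: L (options 27(W), 22(W), 20(W) are all W)
n=29: W (go to 28, an L position)
n=30: L (options 29(W), 24(W), 22(W) are all W)
n=31: W (go to 30, an L position)
n=32: L (options 31(W), 26(W), 24(W) are all W)
n=33: W (go to 32, an L position)
n=34: W (go to 28, an L position)
n=35: L (options 34(W), 29(W), 27(W) are all W)
n=36: W (go to 35, an L position)
n=37: L (options 36(W), 31(W), 29(W) are all W)
n=38: W (go to 37, an L position)
L entries with 0 ≤ n ≤ 38: n = 0, 2, 4, 7, 9, 11, 14, 16, 18, 21, 23, 25, 28, 30, 32, 35, 37; that makes 17.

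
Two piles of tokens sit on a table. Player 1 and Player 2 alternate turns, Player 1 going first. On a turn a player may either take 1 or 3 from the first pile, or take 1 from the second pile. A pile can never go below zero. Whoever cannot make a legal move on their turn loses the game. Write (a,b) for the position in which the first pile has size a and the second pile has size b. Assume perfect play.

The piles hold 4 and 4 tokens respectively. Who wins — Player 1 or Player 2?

Work bottom-up. With no move the player to move loses. Otherwise the position is W if at least one move leads to an L position for the opponent, and L if every move leads to a W.
No move ever increases a pile, so every position that can arise here has a ≤ 4 and b ≤ 4; it is enough to label the cells with 0 ≤ a ≤ 4 and 0 ≤ b ≤ 4.
Every move lowers a or b (never raises either), so fill the grid row by row in increasing a, and left to right within a row: each cell's successors are then already labelled.
      b=0  b=1  b=2  b=3  b=4
a=0:    L    W    L    W    L
a=1:    W    L    W    L    W
a=2:    L    W    L    W    L
a=3:    W    L    W    L    W
a=4:    L    W    L    W    L
Cells with no legal move (terminal, hence L): (0,0).
The remaining L cells, each justified by listing all of its moves:
(0,2): only reaches (0,1)(W), which is W → L
(0,4): only reaches (0,3)(W), which is W → L
(1,1): only reaches (0,1)(W), (1,0)(W), all W → L
(1,3): only reaches (0,3)(W), (1,2)(W), all W → L
(2,0): only reaches (1,0)(W), which is W → L
(2,2): only reaches (1,2)(W), (2,1)(W), all W → L
(2,4): only reaches (1,4)(W), (2,3)(W), all W → L
(3,1): only reaches (2,1)(W), (0,1)(W), (3,0)(W), all W → L
(3,3): only reaches (2,3)(W), (0,3)(W), (3,2)(W), all W → L
(4,0): only reaches (3,0)(W), (1,0)(W), all W → L
(4,2): only reaches (3,2)(W), (1,2)(W), (4,1)(W), all W → L
(4,4): only reaches (3,4)(W), (1,4)(W), (4,3)(W), all W → L
Every other cell has at least one move into one of the L cells above, so it is W.
Every move from (4,4) reaches a W position, so the mover loses.

Player 2 wins.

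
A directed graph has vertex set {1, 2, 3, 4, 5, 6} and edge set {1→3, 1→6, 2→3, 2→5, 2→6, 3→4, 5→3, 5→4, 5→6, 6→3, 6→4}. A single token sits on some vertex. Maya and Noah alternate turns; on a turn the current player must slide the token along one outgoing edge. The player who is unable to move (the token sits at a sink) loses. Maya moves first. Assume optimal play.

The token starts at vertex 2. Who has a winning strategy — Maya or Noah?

Noah wins.

Positions with no move are L. A position that does have a move is losing for the player to move precisely when every available move leads to a winning position for the opponent. Fill in the labels:
Every edge goes from a vertex to one that appears earlier in the order 4, 3, 6, 1, 5, 2, so processing vertices in that order labels each vertex after all of its successors.
4: no outgoing edge → L
3: W (go to 4, an L position)
6: W (go to 4, an L position)
1: L (options 6(W), 3(W) are all W)
5: W (go to 4, an L position)
2: L (options 5(W), 6(W), 3(W) are all W)
The starting position 2 is L: whatever Maya does, the opponent receives a W position.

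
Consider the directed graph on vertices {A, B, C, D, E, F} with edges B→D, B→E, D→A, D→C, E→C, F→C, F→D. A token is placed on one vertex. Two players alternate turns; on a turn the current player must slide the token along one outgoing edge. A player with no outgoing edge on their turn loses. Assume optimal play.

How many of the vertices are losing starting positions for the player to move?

3

Build the W/L table. Terminal = L. A non-terminal position is W if it has a move to some L; otherwise it is L.
Every edge goes from a vertex to one that appears earlier in the order A, C, D, F, E, B, so processing vertices in that order labels each vertex after all of its successors.
A: no outgoing edge → L
C: no outgoing edge → L
D: reaches L-position C → W
F: reaches L-position C → W
E: reaches L-position C → W
B: only reaches E(W), D(W), all W → L
The L vertices are A, B, C; that is 3 in all.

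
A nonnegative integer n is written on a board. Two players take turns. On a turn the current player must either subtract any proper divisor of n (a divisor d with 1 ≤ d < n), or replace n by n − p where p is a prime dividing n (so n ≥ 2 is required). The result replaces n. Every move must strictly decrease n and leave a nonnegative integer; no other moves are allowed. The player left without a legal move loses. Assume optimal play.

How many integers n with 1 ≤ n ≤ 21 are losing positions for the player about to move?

5

Use the standard recursion: the mover loses at a terminal position; elsewhere, the mover wins exactly when some move hands the opponent an L position.
n=0: no move → L
n=1: no move → L
n=2: →0(L), so W
n=3: →0(L), so W
n=4: →2(W), 3(W) — all W, so L
n=5: →0(L), so W
n=6: →4(L), so W
n=7: →0(L), so W
n=8: →4(L), so W
n=9: →6(W), 8(W) — all W, so L
n=10: →9(L), so W
n=11: →0(L), so W
n=12: →9(L), so W
n=13: →0(L), so W
n=14: →7(W), 12(W), 13(W) — all W, so L
n=15: →14(L), so W
n=16: →14(L), so W
n=17: →0(L), so W
n=18: →9(L), so W
n=19: →0(L), so W
n=20: →10(W), 15(W), 16(W), 18(W), 19(W) — all W, so L
n=21: →14(L), so W
L entries with 1 ≤ n ≤ 21 (n=0 is outside the asked range and is not counted): n = 1, 4, 9, 14, 20; that makes 5.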